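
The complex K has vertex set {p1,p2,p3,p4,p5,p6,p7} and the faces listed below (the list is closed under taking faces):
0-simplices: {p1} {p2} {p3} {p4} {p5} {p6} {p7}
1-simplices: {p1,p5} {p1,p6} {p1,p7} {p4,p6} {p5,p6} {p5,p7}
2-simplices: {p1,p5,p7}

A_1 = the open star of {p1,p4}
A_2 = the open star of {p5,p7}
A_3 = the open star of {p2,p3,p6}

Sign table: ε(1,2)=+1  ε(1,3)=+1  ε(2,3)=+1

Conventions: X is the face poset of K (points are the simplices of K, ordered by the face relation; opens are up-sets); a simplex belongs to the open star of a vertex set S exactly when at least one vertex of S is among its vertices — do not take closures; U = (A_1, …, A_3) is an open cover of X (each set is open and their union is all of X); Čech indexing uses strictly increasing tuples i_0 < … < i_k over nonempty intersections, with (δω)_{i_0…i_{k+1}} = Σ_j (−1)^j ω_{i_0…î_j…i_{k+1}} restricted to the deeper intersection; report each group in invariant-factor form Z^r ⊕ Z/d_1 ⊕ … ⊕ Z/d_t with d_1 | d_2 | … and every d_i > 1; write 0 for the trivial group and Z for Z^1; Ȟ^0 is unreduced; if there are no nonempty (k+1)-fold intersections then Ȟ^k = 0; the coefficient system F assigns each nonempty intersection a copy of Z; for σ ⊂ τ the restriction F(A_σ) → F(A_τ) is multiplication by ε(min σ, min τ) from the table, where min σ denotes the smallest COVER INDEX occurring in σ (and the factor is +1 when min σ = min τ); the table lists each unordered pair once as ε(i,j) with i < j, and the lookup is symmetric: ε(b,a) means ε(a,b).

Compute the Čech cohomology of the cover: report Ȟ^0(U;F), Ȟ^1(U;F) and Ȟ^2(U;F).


Ȟ^0 = Z,  Ȟ^1 = Z,  Ȟ^2 = 0

nerve of the cover:
  A1={{p1},{p4},{p1,p5},{p1,p6},{p1,p7},{p4,p6},{p1,p5,p7}} A2={{p5},{p7},{p1,p5},{p1,p7},{p5,p6},{p5,p7},{p1,p5,p7}} A3={{p2},{p3},{p6},{p1,p6},{p4,p6},{p5,p6}}
  A12={{p1,p5},{p1,p7},{p1,p5,p7}} A13={{p1,p6},{p4,p6}} A23={{p5,p6}}
C dims 3,3; δ0: rk 2, SNF 1^2
Ȟ^0 = (3 − 2) − 0 = 1, so Ȟ^0 ≅ Z
Ȟ^1 = (3 − 0) − 2 = 1, so Ȟ^1 ≅ Z
Ȟ^2 = (0 − 0) − 0 = 0, so Ȟ^2 ≅ 0


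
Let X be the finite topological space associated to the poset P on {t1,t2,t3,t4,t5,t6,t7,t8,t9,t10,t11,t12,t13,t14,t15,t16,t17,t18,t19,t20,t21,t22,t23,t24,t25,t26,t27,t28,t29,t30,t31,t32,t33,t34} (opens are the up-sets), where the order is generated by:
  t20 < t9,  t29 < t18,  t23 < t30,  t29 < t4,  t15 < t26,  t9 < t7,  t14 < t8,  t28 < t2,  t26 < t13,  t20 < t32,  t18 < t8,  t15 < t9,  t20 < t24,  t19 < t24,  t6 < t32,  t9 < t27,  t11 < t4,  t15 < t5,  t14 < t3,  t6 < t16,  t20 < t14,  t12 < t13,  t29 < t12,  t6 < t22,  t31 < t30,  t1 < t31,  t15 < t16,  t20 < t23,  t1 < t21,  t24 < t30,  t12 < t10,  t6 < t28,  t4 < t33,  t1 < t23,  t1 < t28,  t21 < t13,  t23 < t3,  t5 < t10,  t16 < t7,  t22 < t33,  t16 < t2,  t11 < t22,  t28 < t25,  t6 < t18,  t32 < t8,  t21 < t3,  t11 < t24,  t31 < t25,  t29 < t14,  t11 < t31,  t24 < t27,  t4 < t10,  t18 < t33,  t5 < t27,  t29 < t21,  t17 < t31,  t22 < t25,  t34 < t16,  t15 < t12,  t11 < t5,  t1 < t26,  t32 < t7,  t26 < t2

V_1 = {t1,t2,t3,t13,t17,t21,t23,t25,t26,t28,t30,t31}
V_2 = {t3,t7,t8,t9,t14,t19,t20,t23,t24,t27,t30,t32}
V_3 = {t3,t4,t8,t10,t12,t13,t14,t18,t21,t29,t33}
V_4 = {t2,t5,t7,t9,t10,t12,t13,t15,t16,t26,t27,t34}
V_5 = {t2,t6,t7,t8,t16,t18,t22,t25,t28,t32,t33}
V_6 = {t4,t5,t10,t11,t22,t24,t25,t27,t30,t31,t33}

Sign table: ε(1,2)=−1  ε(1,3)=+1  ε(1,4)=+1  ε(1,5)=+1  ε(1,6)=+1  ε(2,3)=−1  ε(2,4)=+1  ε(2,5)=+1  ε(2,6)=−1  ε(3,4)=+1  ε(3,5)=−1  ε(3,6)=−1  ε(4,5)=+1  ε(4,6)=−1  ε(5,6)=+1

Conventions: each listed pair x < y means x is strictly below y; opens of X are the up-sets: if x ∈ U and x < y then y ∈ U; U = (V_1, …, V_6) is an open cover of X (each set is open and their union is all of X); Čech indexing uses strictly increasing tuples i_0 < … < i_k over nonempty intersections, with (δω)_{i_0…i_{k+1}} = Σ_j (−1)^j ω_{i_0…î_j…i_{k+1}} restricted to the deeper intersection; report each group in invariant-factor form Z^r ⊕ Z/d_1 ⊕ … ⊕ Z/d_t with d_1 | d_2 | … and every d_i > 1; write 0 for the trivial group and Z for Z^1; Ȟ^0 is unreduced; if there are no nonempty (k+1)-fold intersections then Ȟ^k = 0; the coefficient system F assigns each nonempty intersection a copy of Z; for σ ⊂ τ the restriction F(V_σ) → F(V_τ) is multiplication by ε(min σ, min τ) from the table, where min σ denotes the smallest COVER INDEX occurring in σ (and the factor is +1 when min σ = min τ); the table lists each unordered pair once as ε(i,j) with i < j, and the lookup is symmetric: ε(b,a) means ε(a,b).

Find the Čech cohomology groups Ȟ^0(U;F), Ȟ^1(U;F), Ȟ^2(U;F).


Ȟ^0(U;F) ≅ 0; Ȟ^1(U;F) ≅ Z/2; Ȟ^2(U;F) ≅ Z

nerve of the cover:
  V12={t3,t23,t30} V13={t3,t13,t21} V14={t2,t13,t26} V15={t2,t25,t28} V16={t25,t30,t31} V23={t3,t8,t14} V24={t7,t9,t27} V25={t7,t8,t32} V26={t24,t27,t30} V34={t10,t12,t13} V35={t8,t18,t33} V36={t4,t10,t33} V45={t2,t7,t16} V46={t5,t10,t27} V56={t22,t25,t33}
  V123={t3} V126={t30} V134={t13} V145={t2} V156={t25} V235={t8} V245={t7} V246={t27} V346={t10} V356={t33}
C dims 6,15,10; δ0: rk 6, SNF 1^5·2; δ1: rk 9, SNF 1^9
Ȟ^0 = (6 − 6) − 0 = 0, so Ȟ^0 ≅ 0
Ȟ^1 = (15 − 9) − 6 = 0 plus torsion [2], so Ȟ^1 ≅ Z/2
Ȟ^2 = (10 − 0) − 9 = 1, so Ȟ^2 ≅ Z


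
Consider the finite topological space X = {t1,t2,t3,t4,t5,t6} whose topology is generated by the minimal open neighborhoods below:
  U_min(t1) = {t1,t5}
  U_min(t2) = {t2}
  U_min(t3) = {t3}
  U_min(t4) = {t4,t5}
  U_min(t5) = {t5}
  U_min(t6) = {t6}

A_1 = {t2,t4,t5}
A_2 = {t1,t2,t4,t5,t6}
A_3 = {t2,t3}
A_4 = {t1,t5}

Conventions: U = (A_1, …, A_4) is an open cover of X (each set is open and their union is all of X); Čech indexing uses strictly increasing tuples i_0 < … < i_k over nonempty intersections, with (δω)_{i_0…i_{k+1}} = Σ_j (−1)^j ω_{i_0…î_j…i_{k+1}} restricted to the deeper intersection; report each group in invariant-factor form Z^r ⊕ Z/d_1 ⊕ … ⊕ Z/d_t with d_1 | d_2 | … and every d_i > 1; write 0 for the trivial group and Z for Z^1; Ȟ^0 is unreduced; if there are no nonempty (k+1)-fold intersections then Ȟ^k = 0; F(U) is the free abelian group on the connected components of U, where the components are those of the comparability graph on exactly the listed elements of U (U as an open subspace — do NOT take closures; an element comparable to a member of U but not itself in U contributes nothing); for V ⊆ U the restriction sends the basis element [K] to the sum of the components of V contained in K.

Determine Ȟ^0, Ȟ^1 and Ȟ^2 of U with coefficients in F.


nonempty intersections:
  A12={t2,t4,t5} A13={t2} A14={t5} A23={t2} A24={t1,t5}
  A123={t2} A124={t5}
components per intersection:
  A1: {t2} {t4,t5}
  A2: {t1,t4,t5} {t2} {t6}
  A3: {t2} {t3}
  A4: {t1,t5}
  A12: {t2} {t4,t5}
  A13: {t2}
  A14: {t5}
  A23: {t2}
  A24: {t1,t5}
  A123: {t2}
  A124: {t5}
C dims 8,6,2; δ0: rk 4, SNF 1^4; δ1: rk 2, SNF 1^2
Ȟ^0: (8−4)−0=4 ⇒ Z^4
Ȟ^1: (6−2)−4=0 ⇒ 0
Ȟ^2: (2−0)−2=0 ⇒ 0

Ȟ^0 ≅ Z^4, Ȟ^1 ≅ 0 and Ȟ^2 ≅ 0


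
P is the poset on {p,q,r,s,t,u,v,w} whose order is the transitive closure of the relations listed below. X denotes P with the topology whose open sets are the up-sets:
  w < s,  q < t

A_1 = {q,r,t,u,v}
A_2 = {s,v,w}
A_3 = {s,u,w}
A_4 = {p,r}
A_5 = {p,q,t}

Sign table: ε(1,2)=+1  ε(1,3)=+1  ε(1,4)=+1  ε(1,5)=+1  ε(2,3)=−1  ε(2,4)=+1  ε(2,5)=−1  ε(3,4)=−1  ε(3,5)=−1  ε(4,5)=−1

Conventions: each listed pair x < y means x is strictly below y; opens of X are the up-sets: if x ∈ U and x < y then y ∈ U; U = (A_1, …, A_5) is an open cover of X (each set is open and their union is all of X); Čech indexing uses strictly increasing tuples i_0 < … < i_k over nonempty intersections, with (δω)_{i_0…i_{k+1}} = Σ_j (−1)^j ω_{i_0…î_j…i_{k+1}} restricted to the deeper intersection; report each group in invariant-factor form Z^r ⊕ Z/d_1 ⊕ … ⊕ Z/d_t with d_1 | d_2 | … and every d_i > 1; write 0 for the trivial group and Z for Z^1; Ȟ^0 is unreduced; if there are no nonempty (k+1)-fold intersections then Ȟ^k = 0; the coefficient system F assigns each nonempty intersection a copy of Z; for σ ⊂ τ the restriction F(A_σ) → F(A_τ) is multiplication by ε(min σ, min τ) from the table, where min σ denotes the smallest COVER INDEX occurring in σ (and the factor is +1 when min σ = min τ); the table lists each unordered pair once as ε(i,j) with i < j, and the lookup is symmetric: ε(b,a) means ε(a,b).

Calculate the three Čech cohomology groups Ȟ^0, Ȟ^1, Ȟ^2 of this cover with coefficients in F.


Ȟ^0 = 0, Ȟ^1 = Z ⊕ Z/2 and Ȟ^2 = 0

nonempty overlaps:
  A12={v} A13={u} A14={r} A15={q,t} A23={s,w} A45={p}
C dims 5,6; δ0: rk 5, SNF 1^4·2
degree 0: 5−5−0 = 0 → Ȟ^0 ≅ 0
degree 1: 6−0−5 = 1 plus torsion [2] → Ȟ^1 ≅ Z ⊕ Z/2
degree 2: 0−0−0 = 0 → Ȟ^2 ≅ 0


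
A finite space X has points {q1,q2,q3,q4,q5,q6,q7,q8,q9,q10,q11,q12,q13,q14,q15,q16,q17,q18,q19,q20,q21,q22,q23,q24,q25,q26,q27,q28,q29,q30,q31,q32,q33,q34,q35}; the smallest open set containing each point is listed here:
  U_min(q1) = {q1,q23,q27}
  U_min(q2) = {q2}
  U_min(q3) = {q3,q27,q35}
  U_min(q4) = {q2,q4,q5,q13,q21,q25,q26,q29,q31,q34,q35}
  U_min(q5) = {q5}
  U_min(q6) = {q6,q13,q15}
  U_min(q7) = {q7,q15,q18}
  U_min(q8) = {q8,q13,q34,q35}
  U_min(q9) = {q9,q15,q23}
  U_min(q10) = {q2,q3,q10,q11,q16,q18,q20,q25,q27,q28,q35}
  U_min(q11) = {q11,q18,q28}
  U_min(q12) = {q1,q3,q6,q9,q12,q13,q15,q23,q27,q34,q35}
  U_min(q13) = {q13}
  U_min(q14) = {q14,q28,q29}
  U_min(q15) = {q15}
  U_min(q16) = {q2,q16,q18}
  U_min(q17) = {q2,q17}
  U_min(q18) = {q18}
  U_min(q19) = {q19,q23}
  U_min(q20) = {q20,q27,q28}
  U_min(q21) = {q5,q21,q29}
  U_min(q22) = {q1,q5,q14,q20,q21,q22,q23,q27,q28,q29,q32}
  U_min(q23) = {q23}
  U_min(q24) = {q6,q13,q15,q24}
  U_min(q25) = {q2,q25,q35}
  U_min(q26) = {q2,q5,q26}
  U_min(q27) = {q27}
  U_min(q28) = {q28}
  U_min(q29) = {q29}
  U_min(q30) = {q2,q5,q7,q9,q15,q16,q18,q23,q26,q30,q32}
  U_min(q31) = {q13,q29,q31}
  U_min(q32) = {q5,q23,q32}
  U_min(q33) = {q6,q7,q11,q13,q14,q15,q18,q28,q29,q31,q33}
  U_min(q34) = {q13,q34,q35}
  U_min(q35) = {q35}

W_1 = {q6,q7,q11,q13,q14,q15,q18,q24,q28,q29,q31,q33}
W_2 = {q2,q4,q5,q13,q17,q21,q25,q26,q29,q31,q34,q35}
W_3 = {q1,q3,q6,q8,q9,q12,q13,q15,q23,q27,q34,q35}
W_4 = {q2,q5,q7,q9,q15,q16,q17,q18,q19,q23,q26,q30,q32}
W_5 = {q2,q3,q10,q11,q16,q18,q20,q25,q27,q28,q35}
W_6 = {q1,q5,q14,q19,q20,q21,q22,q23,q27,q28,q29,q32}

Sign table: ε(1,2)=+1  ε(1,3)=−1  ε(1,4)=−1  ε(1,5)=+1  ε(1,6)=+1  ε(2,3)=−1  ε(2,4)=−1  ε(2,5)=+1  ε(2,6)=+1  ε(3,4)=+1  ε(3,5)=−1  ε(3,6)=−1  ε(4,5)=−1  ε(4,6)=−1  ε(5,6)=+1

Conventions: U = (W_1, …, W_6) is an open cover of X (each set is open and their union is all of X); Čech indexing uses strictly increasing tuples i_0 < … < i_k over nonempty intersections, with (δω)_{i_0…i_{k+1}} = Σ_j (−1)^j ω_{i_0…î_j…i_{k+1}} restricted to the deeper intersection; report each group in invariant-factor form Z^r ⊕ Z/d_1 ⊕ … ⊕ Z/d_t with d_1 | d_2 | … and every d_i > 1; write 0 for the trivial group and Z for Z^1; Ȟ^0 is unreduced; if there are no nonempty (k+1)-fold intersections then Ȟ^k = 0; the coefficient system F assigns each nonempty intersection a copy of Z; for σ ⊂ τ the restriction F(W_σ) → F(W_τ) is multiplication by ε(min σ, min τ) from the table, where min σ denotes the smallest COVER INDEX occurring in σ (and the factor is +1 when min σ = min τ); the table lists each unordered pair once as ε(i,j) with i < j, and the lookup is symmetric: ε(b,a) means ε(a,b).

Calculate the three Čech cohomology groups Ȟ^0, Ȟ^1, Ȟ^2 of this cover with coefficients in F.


nerve of the cover:
  W12={q13,q29,q31} W13={q6,q13,q15} W14={q7,q15,q18} W15={q11,q18,q28} W16={q14,q28,q29} W23={q13,q34,q35} W24={q2,q5,q17,q26} W25={q2,q25,q35} W26={q5,q21,q29} W34={q9,q15,q23} W35={q3,q27,q35} W36={q1,q23,q27} W45={q2,q16,q18} W46={q5,q19,q23,q32} W56={q20,q27,q28}
  W123={q13} W126={q29} W134={q15} W145={q18} W156={q28} W235={q35} W245={q2} W246={q5} W346={q23} W356={q27}
C dims 6,15,10; δ0: rk 5, SNF 1^5; δ1: rk 10, SNF 1^9·2
Ȟ^0 = (6 − 5) − 0 = 1, so Ȟ^0 ≅ Z
Ȟ^1 = (15 − 10) − 5 = 0, so Ȟ^1 ≅ 0
Ȟ^2 = (10 − 0) − 10 = 0 plus torsion [2], so Ȟ^2 ≅ Z/2

Ȟ^0(U;F) ≅ Z, Ȟ^1(U;F) ≅ 0, Ȟ^2(U;F) ≅ Z/2


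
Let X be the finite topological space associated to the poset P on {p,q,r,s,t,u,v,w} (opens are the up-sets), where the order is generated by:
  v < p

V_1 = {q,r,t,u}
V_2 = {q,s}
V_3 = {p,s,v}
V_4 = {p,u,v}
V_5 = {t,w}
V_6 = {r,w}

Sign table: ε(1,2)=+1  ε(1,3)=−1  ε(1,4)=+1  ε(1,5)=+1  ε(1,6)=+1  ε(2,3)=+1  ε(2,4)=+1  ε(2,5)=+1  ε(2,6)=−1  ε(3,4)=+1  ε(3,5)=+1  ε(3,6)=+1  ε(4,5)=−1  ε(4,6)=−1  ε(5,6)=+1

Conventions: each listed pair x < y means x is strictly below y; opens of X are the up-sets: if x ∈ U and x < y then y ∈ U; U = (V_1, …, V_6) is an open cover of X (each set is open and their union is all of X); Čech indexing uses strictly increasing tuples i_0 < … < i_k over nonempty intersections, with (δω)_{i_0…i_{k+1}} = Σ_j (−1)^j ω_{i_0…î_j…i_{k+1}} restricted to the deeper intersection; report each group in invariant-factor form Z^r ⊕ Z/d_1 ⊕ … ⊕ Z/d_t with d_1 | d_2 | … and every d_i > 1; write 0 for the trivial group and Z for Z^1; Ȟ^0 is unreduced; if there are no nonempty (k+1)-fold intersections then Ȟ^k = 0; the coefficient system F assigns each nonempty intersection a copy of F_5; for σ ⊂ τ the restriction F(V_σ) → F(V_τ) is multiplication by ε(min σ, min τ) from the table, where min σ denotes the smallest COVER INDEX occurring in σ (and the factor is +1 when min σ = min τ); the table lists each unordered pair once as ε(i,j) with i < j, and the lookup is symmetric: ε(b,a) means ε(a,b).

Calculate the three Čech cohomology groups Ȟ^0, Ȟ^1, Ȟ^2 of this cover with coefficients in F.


nerve simplices:
  V12={q} V14={u} V15={t} V16={r} V23={s} V34={p,v} V56={w}
C dims 6,7; δ0: rk_F5 5
degree 0: 6−5−0 = 1 → Ȟ^0 ≅ Z/5
degree 1: 7−0−5 = 2 → Ȟ^1 ≅ Z/5 ⊕ Z/5
degree 2: 0−0−0 = 0 → Ȟ^2 ≅ 0

Ȟ^0(U;F) ≅ Z/5, Ȟ^1(U;F) ≅ Z/5 ⊕ Z/5, Ȟ^2(U;F) ≅ 0


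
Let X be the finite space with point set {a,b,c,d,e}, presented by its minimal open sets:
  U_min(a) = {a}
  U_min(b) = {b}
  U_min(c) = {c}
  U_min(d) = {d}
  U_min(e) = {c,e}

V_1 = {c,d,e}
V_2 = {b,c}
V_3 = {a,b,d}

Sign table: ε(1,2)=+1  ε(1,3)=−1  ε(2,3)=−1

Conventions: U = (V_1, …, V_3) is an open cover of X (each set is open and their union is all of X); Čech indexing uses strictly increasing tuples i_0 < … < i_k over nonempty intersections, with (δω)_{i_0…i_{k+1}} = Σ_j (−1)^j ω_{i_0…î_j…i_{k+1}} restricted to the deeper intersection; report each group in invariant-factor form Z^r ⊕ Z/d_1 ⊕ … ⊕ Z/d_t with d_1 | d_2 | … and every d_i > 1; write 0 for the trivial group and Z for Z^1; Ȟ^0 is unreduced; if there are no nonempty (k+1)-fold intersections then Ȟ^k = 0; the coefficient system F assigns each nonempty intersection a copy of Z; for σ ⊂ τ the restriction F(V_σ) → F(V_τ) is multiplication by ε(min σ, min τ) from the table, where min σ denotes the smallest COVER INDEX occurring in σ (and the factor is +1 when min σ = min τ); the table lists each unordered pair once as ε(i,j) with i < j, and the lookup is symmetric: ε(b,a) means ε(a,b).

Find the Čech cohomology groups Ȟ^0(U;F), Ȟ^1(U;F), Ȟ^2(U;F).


nonempty intersections:
  V12={c} V13={d} V23={b}
C dims 3,3; δ0: rk 2, SNF 1^2
Ȟ^0: (3−2)−0=1 ⇒ Z
Ȟ^1: (3−0)−2=1 ⇒ Z
Ȟ^2: (0−0)−0=0 ⇒ 0

Ȟ^0(U;F) ≅ Z, Ȟ^1(U;F) ≅ Z, Ȟ^2(U;F) ≅ 0


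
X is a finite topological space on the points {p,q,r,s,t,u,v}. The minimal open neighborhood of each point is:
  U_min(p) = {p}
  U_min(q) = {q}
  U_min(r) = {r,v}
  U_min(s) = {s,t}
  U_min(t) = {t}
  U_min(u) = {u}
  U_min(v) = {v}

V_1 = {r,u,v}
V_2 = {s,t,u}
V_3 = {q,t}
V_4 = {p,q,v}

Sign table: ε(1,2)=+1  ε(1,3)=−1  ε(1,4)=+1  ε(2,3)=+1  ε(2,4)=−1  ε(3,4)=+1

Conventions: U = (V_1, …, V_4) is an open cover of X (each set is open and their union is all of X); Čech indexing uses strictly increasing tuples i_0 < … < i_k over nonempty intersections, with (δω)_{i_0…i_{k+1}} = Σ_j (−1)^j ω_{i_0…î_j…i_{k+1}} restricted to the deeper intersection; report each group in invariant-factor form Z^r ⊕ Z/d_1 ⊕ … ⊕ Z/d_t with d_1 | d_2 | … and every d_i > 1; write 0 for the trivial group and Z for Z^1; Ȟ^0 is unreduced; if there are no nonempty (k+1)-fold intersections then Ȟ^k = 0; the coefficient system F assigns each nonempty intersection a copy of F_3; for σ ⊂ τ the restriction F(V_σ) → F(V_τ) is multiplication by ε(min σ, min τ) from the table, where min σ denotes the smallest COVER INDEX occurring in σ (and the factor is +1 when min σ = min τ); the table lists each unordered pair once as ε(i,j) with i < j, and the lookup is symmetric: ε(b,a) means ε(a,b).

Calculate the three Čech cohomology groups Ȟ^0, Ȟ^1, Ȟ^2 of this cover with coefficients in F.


nerve of the cover:
  V12={u} V14={v} V23={t} V34={q}
C dims 4,4; δ0: rk_F3 3
Ȟ^0 = (4 − 3) − 0 = 1, so Ȟ^0 ≅ Z/3
Ȟ^1 = (4 − 0) − 3 = 1, so Ȟ^1 ≅ Z/3
Ȟ^2 = (0 − 0) − 0 = 0, so Ȟ^2 ≅ 0

Ȟ^0 = Z/3,  Ȟ^1 = Z/3,  Ȟ^2 = 0


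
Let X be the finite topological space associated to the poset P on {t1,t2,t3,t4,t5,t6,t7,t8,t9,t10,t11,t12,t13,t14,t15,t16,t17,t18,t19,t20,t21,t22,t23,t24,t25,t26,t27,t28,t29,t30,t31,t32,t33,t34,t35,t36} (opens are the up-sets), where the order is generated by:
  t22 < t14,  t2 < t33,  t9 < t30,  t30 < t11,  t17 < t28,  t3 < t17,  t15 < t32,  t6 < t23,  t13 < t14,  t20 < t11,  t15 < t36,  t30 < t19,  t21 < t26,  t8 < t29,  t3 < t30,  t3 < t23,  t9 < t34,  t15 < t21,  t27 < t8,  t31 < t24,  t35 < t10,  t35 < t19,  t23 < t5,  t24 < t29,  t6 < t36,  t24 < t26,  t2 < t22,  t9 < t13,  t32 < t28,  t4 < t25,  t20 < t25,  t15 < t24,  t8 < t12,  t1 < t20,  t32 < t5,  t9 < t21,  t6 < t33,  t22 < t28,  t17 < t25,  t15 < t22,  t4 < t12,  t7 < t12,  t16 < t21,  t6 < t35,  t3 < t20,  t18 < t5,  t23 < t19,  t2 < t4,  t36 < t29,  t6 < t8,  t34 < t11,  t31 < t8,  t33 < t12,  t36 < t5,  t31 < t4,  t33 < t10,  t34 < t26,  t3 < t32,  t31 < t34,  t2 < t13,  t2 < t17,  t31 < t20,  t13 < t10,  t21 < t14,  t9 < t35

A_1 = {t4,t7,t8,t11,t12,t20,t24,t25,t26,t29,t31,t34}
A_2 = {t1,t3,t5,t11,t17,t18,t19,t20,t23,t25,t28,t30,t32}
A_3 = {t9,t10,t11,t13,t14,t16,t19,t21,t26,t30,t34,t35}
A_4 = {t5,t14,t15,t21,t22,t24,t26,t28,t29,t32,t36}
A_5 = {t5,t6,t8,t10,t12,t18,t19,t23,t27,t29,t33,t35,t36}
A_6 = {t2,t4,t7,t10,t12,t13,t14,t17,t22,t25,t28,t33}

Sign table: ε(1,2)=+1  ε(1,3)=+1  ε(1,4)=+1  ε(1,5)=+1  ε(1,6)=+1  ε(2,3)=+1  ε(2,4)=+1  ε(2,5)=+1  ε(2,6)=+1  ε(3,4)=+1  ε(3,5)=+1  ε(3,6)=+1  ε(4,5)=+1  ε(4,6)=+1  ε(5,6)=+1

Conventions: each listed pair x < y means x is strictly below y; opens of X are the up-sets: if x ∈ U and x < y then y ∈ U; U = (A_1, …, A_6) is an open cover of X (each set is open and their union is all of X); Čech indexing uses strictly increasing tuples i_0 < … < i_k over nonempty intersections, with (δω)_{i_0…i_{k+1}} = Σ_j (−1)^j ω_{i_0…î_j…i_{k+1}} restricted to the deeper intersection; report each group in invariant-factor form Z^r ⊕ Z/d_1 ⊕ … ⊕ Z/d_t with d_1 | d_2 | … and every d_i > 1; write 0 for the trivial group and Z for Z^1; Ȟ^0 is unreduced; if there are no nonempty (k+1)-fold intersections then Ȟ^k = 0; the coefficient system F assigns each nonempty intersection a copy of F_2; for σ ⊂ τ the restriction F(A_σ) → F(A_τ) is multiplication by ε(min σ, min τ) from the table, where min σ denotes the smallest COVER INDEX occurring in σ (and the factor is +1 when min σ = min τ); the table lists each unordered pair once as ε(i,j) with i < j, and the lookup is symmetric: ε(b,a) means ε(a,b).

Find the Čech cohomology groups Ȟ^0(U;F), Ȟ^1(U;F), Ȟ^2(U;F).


Ȟ^0(U;F) ≅ Z/2,  Ȟ^1(U;F) ≅ Z/2,  Ȟ^2(U;F) ≅ Z/2

nerve of the cover:
  A12={t11,t20,t25} A13={t11,t26,t34} A14={t24,t26,t29} A15={t8,t12,t29} A16={t4,t7,t12,t25} A23={t11,t19,t30} A24={t5,t28,t32} A25={t5,t18,t19,t23} A26={t17,t25,t28} A34={t14,t21,t26} A35={t10,t19,t35} A36={t10,t13,t14} A45={t5,t29,t36} A46={t14,t22,t28} A56={t10,t12,t33}
  A123={t11} A126={t25} A134={t26} A145={t29} A156={t12} A235={t19} A245={t5} A246={t28} A346={t14} A356={t10}
C dims 6,15,10; δ0: rk_F2 5; δ1: rk_F2 9
Ȟ^0 = (6 − 5) − 0 = 1, so Ȟ^0 ≅ Z/2
Ȟ^1 = (15 − 9) − 5 = 1, so Ȟ^1 ≅ Z/2
Ȟ^2 = (10 − 0) − 9 = 1, so Ȟ^2 ≅ Z/2


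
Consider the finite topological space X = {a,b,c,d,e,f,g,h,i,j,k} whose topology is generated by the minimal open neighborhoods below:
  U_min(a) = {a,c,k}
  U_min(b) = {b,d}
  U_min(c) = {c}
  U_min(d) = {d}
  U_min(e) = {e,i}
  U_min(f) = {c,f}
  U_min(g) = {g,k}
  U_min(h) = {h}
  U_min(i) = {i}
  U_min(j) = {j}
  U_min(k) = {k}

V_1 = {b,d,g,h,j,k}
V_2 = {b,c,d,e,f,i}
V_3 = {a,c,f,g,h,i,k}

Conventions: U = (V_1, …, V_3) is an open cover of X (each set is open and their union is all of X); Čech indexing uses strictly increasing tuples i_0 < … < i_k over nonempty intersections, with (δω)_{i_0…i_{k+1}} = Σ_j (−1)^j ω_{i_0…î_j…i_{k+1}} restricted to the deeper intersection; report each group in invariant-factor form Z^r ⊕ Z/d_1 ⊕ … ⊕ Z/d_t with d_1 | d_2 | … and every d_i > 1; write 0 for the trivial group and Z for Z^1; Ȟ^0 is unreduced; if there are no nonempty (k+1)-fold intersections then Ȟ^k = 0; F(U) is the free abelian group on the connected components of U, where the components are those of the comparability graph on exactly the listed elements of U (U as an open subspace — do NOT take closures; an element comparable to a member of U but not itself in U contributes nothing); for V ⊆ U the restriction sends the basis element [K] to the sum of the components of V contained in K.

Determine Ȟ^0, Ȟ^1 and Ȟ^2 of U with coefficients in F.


Ȟ^0 = Z^5,  Ȟ^1 = 0,  Ȟ^2 = 0

cover nerve:
  V12={b,d} V13={g,h,k} V23={c,f,i}
components per intersection:
  V1: {b,d} {g,k} {h} {j}
  V2: {b,d} {c,f} {e,i}
  V3: {a,c,f,g,k} {h} {i}
  V12: {b,d}
  V13: {g,k} {h}
  V23: {c,f} {i}
C dims 10,5; δ0: rk 5, SNF 1^5
Ȟ^0: (10−5)−0=5 ⇒ Z^5
Ȟ^1: (5−0)−5=0 ⇒ 0
Ȟ^2: (0−0)−0=0 ⇒ 0


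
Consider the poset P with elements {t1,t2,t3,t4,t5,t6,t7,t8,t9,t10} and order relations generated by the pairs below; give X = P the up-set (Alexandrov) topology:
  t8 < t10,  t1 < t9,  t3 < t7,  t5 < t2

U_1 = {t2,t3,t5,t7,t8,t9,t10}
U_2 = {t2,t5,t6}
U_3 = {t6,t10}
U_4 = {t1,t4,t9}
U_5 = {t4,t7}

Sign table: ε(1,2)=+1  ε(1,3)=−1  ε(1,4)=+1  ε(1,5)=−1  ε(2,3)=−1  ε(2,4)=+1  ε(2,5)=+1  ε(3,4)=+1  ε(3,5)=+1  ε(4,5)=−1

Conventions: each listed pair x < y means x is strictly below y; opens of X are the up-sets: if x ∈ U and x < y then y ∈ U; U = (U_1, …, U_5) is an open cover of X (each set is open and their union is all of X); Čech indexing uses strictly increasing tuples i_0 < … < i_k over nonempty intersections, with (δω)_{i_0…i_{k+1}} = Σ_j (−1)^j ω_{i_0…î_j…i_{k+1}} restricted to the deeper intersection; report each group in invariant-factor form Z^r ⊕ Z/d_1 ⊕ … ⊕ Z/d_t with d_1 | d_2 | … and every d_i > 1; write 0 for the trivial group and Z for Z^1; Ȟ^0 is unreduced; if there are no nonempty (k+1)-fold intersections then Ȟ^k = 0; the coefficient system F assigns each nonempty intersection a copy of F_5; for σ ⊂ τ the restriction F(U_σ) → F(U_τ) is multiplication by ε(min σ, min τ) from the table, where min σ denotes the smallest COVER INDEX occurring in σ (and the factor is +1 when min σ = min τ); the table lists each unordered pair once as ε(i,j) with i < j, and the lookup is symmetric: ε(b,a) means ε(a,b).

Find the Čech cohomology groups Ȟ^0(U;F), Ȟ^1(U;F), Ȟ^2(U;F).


nerve simplices:
  U12={t2,t5} U13={t10} U14={t9} U15={t7} U23={t6} U45={t4}
C dims 5,6; δ0: rk_F5 4
degree 0: 5−4−0 = 1 → Ȟ^0 ≅ Z/5
degree 1: 6−0−4 = 2 → Ȟ^1 ≅ Z/5 ⊕ Z/5
degree 2: 0−0−0 = 0 → Ȟ^2 ≅ 0

Ȟ^0(U;F) ≅ Z/5; Ȟ^1(U;F) ≅ Z/5 ⊕ Z/5; Ȟ^2(U;F) ≅ 0


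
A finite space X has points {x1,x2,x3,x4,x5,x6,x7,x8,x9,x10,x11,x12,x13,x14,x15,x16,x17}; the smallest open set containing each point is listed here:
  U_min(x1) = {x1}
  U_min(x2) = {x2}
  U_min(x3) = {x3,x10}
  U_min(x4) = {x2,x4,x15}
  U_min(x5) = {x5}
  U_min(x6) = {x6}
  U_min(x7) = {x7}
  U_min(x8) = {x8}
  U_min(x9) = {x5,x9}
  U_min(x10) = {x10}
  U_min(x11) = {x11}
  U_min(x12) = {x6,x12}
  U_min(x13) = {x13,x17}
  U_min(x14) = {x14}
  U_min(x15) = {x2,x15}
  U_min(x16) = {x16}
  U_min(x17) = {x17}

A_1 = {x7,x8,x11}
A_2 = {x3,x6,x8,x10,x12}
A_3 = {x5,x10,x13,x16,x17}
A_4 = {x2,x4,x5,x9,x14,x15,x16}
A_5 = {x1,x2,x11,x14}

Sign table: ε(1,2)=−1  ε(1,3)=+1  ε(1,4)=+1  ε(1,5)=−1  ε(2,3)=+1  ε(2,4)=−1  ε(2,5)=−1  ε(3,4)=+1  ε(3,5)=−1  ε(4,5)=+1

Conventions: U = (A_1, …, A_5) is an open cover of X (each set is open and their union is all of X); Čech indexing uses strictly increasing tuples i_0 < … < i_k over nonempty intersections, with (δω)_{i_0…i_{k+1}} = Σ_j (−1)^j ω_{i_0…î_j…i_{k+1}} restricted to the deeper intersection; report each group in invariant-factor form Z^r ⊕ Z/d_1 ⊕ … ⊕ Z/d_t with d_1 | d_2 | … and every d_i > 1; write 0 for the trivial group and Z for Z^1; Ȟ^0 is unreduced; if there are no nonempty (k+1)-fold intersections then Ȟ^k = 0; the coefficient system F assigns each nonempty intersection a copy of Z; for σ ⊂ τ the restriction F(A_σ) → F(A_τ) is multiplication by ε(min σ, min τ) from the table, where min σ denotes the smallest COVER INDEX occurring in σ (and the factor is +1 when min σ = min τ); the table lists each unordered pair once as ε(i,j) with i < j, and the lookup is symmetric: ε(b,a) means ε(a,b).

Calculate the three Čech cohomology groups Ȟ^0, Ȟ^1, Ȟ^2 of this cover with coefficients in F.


Ȟ^0(U;F) ≅ Z, Ȟ^1(U;F) ≅ Z, Ȟ^2(U;F) ≅ 0

nerve simplices:
  A12={x8} A15={x11} A23={x10} A34={x5,x16} A45={x2,x14}
C dims 5,5; δ0: rk 4, SNF 1^4
degree 0: 5−4−0 = 1 → Ȟ^0 ≅ Z
degree 1: 5−0−4 = 1 → Ȟ^1 ≅ Z
degree 2: 0−0−0 = 0 → Ȟ^2 ≅ 0


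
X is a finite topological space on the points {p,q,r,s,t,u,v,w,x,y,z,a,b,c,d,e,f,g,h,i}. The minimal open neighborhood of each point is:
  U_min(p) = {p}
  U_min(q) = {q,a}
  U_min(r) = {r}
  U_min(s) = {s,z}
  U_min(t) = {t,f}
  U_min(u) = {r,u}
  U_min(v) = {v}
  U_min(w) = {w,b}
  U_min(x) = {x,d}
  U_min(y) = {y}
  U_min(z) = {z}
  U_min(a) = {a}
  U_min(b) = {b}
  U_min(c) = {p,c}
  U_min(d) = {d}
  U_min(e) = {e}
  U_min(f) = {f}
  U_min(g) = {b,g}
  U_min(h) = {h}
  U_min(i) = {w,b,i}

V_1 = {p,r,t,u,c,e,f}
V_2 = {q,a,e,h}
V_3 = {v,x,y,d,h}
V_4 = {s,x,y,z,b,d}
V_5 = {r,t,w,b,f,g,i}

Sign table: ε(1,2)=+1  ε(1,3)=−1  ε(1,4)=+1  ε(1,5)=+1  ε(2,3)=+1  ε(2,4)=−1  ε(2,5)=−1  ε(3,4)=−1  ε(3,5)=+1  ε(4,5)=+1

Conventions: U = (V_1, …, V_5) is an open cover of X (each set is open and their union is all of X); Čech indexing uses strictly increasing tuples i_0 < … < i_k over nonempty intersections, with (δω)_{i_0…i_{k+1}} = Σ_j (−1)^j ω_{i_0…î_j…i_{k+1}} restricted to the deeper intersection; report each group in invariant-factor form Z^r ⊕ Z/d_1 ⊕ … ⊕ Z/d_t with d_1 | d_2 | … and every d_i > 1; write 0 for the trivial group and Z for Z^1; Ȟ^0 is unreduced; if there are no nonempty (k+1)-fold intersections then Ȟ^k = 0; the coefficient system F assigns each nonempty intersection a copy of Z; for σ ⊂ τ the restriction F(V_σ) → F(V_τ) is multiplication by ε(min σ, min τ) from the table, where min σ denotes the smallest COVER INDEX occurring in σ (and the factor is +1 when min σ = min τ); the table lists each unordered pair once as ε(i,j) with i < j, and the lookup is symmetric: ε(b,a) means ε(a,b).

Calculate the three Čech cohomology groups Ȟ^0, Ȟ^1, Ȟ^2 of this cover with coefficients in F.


intersection data:
  V12={e} V15={r,t,f} V23={h} V34={x,y,d} V45={b}
C dims 5,5; δ0: rk 5, SNF 1^4·2
Ȟ^0 = (5 − 5) − 0 = 0, so Ȟ^0 ≅ 0
Ȟ^1 = (5 − 0) − 5 = 0 plus torsion [2], so Ȟ^1 ≅ Z/2
Ȟ^2 = (0 − 0) − 0 = 0, so Ȟ^2 ≅ 0

Ȟ^0 ≅ 0, Ȟ^1 ≅ Z/2 and Ȟ^2 ≅ 0


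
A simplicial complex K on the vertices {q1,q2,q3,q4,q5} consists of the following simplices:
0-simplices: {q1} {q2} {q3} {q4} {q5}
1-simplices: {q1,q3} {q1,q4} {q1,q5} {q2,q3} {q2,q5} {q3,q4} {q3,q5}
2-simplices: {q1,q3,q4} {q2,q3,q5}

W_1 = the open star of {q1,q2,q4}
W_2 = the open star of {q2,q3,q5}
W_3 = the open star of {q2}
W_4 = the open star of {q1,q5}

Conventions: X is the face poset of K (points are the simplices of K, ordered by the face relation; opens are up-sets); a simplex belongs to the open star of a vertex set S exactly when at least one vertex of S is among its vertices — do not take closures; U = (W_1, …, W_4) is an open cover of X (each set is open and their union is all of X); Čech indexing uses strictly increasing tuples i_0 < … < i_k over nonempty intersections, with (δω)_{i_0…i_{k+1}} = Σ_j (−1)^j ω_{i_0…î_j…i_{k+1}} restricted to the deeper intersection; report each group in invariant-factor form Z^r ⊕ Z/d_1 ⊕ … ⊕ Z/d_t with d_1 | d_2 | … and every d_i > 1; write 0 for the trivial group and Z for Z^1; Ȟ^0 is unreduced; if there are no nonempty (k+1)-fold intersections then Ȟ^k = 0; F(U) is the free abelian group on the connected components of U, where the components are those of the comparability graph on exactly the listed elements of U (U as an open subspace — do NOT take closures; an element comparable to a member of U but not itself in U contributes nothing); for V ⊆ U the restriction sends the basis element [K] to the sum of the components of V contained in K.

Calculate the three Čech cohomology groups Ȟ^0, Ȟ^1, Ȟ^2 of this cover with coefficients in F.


nerve of the cover:
  W1={{q1},{q2},{q4},{q1,q3},{q1,q4},{q1,q5},{q2,q3},{q2,q5},{q3,q4},{q1,q3,q4},{q2,q3,q5}} W2={{q2},{q3},{q5},{q1,q3},{q1,q5},{q2,q3},{q2,q5},{q3,q4},{q3,q5},{q1,q3,q4},{q2,q3,q5}} W3={{q2},{q2,q3},{q2,q5},{q2,q3,q5}} W4={{q1},{q5},{q1,q3},{q1,q4},{q1,q5},{q2,q5},{q3,q5},{q1,q3,q4},{q2,q3,q5}}
  W12={{q2},{q1,q3},{q1,q5},{q2,q3},{q2,q5},{q3,q4},{q1,q3,q4},{q2,q3,q5}} W13={{q2},{q2,q3},{q2,q5},{q2,q3,q5}} W14={{q1},{q1,q3},{q1,q4},{q1,q5},{q2,q5},{q1,q3,q4},{q2,q3,q5}} W23={{q2},{q2,q3},{q2,q5},{q2,q3,q5}} W24={{q5},{q1,q3},{q1,q5},{q2,q5},{q3,q5},{q1,q3,q4},{q2,q3,q5}} W34={{q2,q5},{q2,q3,q5}}
  W123={{q2},{q2,q3},{q2,q5},{q2,q3,q5}} W124={{q1,q3},{q1,q5},{q2,q5},{q1,q3,q4},{q2,q3,q5}} W134={{q2,q5},{q2,q3,q5}} W234={{q2,q5},{q2,q3,q5}}
  W1234={{q2,q5},{q2,q3,q5}}
components per intersection:
  W1: {{q1},{q4},{q1,q3},{q1,q4},{q1,q5},{q3,q4},{q1,q3,q4}} {{q2},{q2,q3},{q2,q5},{q2,q3,q5}}
  W2: {{q2},{q3},{q5},{q1,q3},{q1,q5},{q2,q3},{q2,q5},{q3,q4},{q3,q5},{q1,q3,q4},{q2,q3,q5}}
  W3: {{q2},{q2,q3},{q2,q5},{q2,q3,q5}}
  W4: {{q1},{q5},{q1,q3},{q1,q4},{q1,q5},{q2,q5},{q3,q5},{q1,q3,q4},{q2,q3,q5}}
  W12: {{q2},{q2,q3},{q2,q5},{q2,q3,q5}} {{q1,q3},{q3,q4},{q1,q3,q4}} {{q1,q5}}
  W13: {{q2},{q2,q3},{q2,q5},{q2,q3,q5}}
  W14: {{q1},{q1,q3},{q1,q4},{q1,q5},{q1,q3,q4}} {{q2,q5},{q2,q3,q5}}
  W23: {{q2},{q2,q3},{q2,q5},{q2,q3,q5}}
  W24: {{q5},{q1,q5},{q2,q5},{q3,q5},{q2,q3,q5}} {{q1,q3},{q1,q3,q4}}
  W34: {{q2,q5},{q2,q3,q5}}
  W123: {{q2},{q2,q3},{q2,q5},{q2,q3,q5}}
  W124: {{q1,q3},{q1,q3,q4}} {{q1,q5}} {{q2,q5},{q2,q3,q5}}
  W134: {{q2,q5},{q2,q3,q5}}
  W234: {{q2,q5},{q2,q3,q5}}
  W1234: {{q2,q5},{q2,q3,q5}}
C dims 5,10,6,1; δ0: rk 4, SNF 1^4; δ1: rk 5, SNF 1^5; δ2: rk 1, SNF 1^1
Ȟ^0 = (5 − 4) − 0 = 1, so Ȟ^0 ≅ Z
Ȟ^1 = (10 − 5) − 4 = 1, so Ȟ^1 ≅ Z
Ȟ^2 = (6 − 1) − 5 = 0, so Ȟ^2 ≅ 0

Ȟ^0 = Z, Ȟ^1 = Z, Ȟ^2 = 0


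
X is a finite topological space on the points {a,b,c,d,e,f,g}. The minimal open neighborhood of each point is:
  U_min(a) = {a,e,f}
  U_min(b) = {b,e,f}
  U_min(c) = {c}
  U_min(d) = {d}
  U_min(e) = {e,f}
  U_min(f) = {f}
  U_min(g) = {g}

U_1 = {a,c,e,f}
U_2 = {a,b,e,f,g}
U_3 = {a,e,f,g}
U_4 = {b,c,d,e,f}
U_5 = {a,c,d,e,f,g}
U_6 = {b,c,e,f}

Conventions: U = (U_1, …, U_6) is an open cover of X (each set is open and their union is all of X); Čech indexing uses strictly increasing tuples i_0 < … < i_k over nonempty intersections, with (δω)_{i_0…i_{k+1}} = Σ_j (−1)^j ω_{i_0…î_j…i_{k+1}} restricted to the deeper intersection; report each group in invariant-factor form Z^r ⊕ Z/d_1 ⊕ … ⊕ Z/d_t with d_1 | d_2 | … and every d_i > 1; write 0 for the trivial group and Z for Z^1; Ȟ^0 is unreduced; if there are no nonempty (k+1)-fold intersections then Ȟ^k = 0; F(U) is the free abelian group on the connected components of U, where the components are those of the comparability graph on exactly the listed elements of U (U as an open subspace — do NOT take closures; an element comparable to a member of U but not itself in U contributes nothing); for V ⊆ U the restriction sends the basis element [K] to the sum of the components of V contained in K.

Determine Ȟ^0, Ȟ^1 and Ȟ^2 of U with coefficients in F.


Ȟ^0 ≅ Z^4; Ȟ^1 ≅ 0; Ȟ^2 ≅ 0

nerve simplices:
  U12={a,e,f} U13={a,e,f} U14={c,e,f} U15={a,c,e,f} U16={c,e,f} U23={a,e,f,g} U24={b,e,f} U25={a,e,f,g} U26={b,e,f} U34={e,f} U35={a,e,f,g} U36={e,f} U45={c,d,e,f} U46={b,c,e,f} U56={c,e,f}
  U123={a,e,f} U124={e,f} U125={a,e,f} U126={e,f} U134={e,f} U135={a,e,f} U136={e,f} U145={c,e,f} U146={c,e,f} U156={c,e,f} U234={e,f} U235={a,e,f,g} U236={e,f} U245={e,f} U246={b,e,f} U256={e,f} U345={e,f} U346={e,f} U356={e,f} U456={c,e,f}
  U1234={e,f} U1235={a,e,f} U1236={e,f} U1245={e,f} U1246={e,f} U1256={e,f} U1345={e,f} U1346={e,f} U1356={e,f} U1456={c,e,f} U2345={e,f} U2346={e,f} U2356={e,f} U2456={e,f} U3456={e,f}
  U12345={e,f} U12346={e,f} U12356={e,f} U12456={e,f} U13456={e,f} U23456={e,f}
  U123456={e,f}
components per intersection:
  U1: {a,e,f} {c}
  U2: {a,b,e,f} {g}
  U3: {a,e,f} {g}
  U4: {b,e,f} {c} {d}
  U5: {a,e,f} {c} {d} {g}
  U6: {b,e,f} {c}
  U12: {a,e,f}
  U13: {a,e,f}
  U14: {c} {e,f}
  U15: {a,e,f} {c}
  U16: {c} {e,f}
  U23: {a,e,f} {g}
  U24: {b,e,f}
  U25: {a,e,f} {g}
  U26: {b,e,f}
  U34: {e,f}
  U35: {a,e,f} {g}
  U36: {e,f}
  U45: {c} {d} {e,f}
  U46: {b,e,f} {c}
  U56: {c} {e,f}
  U123: {a,e,f}
  U124: {e,f}
  U125: {a,e,f}
  U126: {e,f}
  U134: {e,f}
  U135: {a,e,f}
  U136: {e,f}
  U145: {c} {e,f}
  U146: {c} {e,f}
  U156: {c} {e,f}
  U234: {e,f}
  U235: {a,e,f} {g}
  U236: {e,f}
  U245: {e,f}
  U246: {b,e,f}
  U256: {e,f}
  U345: {e,f}
  U346: {e,f}
  U356: {e,f}
  U456: {c} {e,f}
  U1234: {e,f}
  U1235: {a,e,f}
  U1236: {e,f}
  U1245: {e,f}
  U1246: {e,f}
  U1256: {e,f}
  U1345: {e,f}
  U1346: {e,f}
  U1356: {e,f}
  U1456: {c} {e,f}
  U2345: {e,f}
  U2346: {e,f}
  U2356: {e,f}
  U2456: {e,f}
  U3456: {e,f}
  U12345: {e,f}
  U12346: {e,f}
  U12356: {e,f}
  U12456: {e,f}
  U13456: {e,f}
  U23456: {e,f}
  U123456: {e,f}
C dims 15,25,25,16; δ0: rk 11, SNF 1^11; δ1: rk 14, SNF 1^14; δ2: rk 11, SNF 1^11
degree 0: 15−11−0 = 4 → Ȟ^0 ≅ Z^4
degree 1: 25−14−11 = 0 → Ȟ^1 ≅ 0
degree 2: 25−11−14 = 0 → Ȟ^2 ≅ 0


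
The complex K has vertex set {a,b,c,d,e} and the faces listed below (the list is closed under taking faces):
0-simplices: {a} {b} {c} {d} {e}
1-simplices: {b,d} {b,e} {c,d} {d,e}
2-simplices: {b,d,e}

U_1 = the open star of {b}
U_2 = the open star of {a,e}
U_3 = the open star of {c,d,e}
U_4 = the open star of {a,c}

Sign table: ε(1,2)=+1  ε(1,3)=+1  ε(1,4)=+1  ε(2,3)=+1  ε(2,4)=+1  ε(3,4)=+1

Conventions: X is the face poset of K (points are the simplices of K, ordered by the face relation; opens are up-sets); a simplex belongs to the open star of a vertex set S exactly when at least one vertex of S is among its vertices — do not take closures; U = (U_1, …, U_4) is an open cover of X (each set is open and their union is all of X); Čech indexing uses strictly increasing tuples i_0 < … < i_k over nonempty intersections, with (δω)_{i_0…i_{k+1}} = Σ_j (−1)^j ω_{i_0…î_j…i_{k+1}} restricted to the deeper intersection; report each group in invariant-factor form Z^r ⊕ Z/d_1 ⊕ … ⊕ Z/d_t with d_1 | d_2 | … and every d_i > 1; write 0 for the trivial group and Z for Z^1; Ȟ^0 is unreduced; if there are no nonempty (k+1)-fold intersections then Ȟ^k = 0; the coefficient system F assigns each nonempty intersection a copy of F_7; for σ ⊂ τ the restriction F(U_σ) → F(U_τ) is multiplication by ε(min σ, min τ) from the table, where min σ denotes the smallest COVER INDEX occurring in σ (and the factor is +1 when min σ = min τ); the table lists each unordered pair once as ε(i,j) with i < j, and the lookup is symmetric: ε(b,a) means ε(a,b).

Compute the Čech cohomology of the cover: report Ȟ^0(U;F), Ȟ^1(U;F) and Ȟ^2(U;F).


nonempty intersections:
  U1={{b},{b,d},{b,e},{b,d,e}} U2={{a},{e},{b,e},{d,e},{b,d,e}} U3={{c},{d},{e},{b,d},{b,e},{c,d},{d,e},{b,d,e}} U4={{a},{c},{c,d}}
  U12={{b,e},{b,d,e}} U13={{b,d},{b,e},{b,d,e}} U23={{e},{b,e},{d,e},{b,d,e}} U24={{a}} U34={{c},{c,d}}
  U123={{b,e},{b,d,e}}
C dims 4,5,1; δ0: rk_F7 3; δ1: rk_F7 1
Ȟ^0: (4−3)−0=1 ⇒ Z/7
Ȟ^1: (5−1)−3=1 ⇒ Z/7
Ȟ^2: (1−0)−1=0 ⇒ 0

Ȟ^0 ≅ Z/7,  Ȟ^1 ≅ Z/7,  Ȟ^2 ≅ 0


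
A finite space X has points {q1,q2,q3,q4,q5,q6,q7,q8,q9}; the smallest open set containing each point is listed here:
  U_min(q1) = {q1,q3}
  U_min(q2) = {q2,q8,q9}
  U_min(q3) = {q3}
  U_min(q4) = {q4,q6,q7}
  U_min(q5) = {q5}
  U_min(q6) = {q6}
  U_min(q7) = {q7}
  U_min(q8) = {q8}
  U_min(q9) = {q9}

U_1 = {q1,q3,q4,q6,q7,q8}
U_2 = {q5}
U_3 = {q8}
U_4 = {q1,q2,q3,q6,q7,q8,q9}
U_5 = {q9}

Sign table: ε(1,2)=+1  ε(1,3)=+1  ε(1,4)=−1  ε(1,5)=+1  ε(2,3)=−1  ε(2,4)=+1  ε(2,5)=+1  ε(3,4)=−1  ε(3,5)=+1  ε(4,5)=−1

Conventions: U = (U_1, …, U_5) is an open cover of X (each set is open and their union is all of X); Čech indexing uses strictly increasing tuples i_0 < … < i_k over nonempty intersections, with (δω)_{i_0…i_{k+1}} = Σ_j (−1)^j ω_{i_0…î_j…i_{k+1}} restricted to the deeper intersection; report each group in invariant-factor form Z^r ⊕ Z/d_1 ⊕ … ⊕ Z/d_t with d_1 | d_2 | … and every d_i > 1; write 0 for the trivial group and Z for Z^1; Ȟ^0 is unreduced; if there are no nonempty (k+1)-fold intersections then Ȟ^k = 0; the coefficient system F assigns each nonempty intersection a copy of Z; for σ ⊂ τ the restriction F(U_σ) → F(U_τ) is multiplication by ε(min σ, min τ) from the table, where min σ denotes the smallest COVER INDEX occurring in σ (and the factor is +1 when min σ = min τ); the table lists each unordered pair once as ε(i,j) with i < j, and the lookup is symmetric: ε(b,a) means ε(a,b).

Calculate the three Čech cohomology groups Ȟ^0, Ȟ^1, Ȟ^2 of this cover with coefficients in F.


nonempty overlaps:
  U13={q8} U14={q1,q3,q6,q7,q8} U34={q8} U45={q9}
  U134={q8}
C dims 5,4,1; δ0: rk 3, SNF 1^3; δ1: rk 1, SNF 1^1
degree 0: 5−3−0 = 2 → Ȟ^0 ≅ Z^2
degree 1: 4−1−3 = 0 → Ȟ^1 ≅ 0
degree 2: 1−0−1 = 0 → Ȟ^2 ≅ 0

Ȟ^0 ≅ Z^2, Ȟ^1 ≅ 0, Ȟ^2 ≅ 0


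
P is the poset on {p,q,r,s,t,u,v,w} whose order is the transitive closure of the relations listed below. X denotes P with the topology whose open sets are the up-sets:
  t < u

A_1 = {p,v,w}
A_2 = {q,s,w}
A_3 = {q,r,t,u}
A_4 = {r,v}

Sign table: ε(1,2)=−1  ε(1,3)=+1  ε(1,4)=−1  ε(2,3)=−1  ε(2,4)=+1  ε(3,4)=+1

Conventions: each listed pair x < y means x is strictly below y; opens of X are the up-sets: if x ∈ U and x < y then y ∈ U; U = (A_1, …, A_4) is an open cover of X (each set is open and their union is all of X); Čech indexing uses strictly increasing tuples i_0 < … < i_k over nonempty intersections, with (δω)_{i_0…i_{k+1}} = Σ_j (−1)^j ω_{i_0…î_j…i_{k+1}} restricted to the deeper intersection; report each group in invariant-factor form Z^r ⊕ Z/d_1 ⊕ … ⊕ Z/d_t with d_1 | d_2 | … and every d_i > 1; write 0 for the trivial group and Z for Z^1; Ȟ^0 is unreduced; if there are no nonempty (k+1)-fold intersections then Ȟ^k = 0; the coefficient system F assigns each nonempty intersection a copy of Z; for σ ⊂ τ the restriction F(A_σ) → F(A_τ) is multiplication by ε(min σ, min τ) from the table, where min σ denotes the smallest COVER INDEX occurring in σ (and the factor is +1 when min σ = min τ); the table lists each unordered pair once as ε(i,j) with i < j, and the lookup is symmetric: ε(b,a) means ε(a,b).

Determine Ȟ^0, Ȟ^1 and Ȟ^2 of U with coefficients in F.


Ȟ^0 = 0,  Ȟ^1 = Z/2,  Ȟ^2 = 0

nerve simplices:
  A12={w} A14={v} A23={q} A34={r}
C dims 4,4; δ0: rk 4, SNF 1^3·2
degree 0: 4−4−0 = 0 → Ȟ^0 ≅ 0
degree 1: 4−0−4 = 0 plus torsion [2] → Ȟ^1 ≅ Z/2
degree 2: 0−0−0 = 0 → Ȟ^2 ≅ 0
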